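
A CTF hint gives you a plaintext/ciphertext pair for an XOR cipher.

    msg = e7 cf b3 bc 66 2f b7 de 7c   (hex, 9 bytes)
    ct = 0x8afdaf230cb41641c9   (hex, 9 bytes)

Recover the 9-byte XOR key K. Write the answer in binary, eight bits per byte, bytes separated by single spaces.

Since ct = msg ⊕ K, XORing both sides with msg gives K = msg ⊕ ct.
e7 xor 8a = 6d
cf xor fd = 32
b3 xor af = 1c
bc xor 23 = 9f
66 xor 0c = 6a
2f xor b4 = 9b
b7 xor 16 = a1
de xor 41 = 9f
7c xor c9 = b5

01101101 00110010 00011100 10011111 01101010 10011011 10100001 10011111 10110101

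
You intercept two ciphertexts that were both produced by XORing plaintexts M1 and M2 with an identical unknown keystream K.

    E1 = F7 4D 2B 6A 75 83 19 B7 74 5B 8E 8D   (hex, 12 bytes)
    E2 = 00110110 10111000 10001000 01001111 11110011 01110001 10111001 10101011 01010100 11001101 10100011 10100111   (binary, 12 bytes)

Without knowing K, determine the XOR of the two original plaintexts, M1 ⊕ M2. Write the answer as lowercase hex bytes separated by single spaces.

E1 ⊕ E2 = (M1 ⊕ K) ⊕ (M2 ⊕ K) = M1 ⊕ M2 — the shared key cancels under XOR.
11110111 xor 00110110 = 11000001
01001101 xor 10111000 = 11110101
00101011 xor 10001000 = 10100011
01101010 xor 01001111 = 00100101
01110101 xor 11110011 = 10000110
10000011 xor 01110001 = 11110010
00011001 xor 10111001 = 10100000
10110111 xor 10101011 = 00011100
01110100 xor 01010100 = 00100000
01011011 xor 11001101 = 10010110
10001110 xor 10100011 = 00101101
10001101 xor 10100111 = 00101010

c1 f5 a3 25 86 f2 a0 1c 20 96 2d 2a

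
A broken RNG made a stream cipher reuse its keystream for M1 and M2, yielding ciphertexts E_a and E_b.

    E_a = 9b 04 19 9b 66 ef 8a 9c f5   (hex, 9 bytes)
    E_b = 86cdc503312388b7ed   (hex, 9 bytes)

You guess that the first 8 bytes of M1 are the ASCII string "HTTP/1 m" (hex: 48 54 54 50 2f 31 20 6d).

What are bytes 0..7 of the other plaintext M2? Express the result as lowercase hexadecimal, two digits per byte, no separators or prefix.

559d88c878fd2246

First, E_a ⊕ E_b = (M1 ⊕ K) ⊕ (M2 ⊕ K) = M1 ⊕ M2, so the key drops out. Then M2 = (M1 ⊕ M2) ⊕ M1 over the first 8 bytes.
byte 0: (9b xor 86) xor 48 = 1d xor 48 = 55
byte 1: (04 xor cd) xor 54 = c9 xor 54 = 9d
byte 2: (19 xor c5) xor 54 = dc xor 54 = 88
byte 3: (9b xor 03) xor 50 = 98 xor 50 = c8
byte 4: (66 xor 31) xor 2f = 57 xor 2f = 78
byte 5: (ef xor 23) xor 31 = cc xor 31 = fd
byte 6: (8a xor 88) xor 20 = 02 xor 20 = 22
byte 7: (9c xor b7) xor 6d = 2b xor 6d = 46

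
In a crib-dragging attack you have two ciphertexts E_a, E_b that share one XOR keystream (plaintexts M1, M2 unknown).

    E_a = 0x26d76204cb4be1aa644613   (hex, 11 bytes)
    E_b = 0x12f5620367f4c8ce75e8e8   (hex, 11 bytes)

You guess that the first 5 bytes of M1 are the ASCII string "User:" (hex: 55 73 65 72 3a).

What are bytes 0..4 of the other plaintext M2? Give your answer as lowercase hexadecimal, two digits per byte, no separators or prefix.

6151657596

First, E_a ⊕ E_b = (M1 ⊕ K) ⊕ (M2 ⊕ K) = M1 ⊕ M2, so the key drops out. Then M2 = (M1 ⊕ M2) ⊕ M1 over the first 5 bytes.
byte 0: (26 xor 12) xor 55 = 34 xor 55 = 61
byte 1: (d7 xor f5) xor 73 = 22 xor 73 = 51
byte 2: (62 xor 62) xor 65 = 00 xor 65 = 65
byte 3: (04 xor 03) xor 72 = 07 xor 72 = 75
byte 4: (cb xor 67) xor 3a = ac xor 3a = 96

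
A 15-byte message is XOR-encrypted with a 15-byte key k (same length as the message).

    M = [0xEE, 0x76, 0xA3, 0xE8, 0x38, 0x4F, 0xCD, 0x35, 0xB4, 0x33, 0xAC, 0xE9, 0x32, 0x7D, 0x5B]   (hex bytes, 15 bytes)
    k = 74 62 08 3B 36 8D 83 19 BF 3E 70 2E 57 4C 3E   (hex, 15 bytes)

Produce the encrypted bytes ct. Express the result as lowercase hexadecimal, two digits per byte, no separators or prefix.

238 XOR 116 = 154
118 XOR  98 =  20
163 XOR   8 = 171
232 XOR  59 = 211
 56 XOR  54 =  14
 79 XOR 141 = 194
205 XOR 131 =  78
 53 XOR  25 =  44
180 XOR 191 =  11
 51 XOR  62 =  13
172 XOR 112 = 220
233 XOR  46 = 199
 50 XOR  87 = 101
125 XOR  76 =  49
 91 XOR  62 = 101

9a14abd30ec24e2c0b0ddcc7653165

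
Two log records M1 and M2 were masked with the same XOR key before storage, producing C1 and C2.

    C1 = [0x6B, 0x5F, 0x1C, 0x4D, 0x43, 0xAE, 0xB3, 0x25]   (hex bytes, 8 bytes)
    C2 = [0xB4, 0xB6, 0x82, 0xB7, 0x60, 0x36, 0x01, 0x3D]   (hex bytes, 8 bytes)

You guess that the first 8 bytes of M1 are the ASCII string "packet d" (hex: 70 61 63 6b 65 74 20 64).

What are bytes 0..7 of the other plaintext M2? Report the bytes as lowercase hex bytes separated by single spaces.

af 88 fd 91 46 ec 92 7c

First, C1 ⊕ C2 = (M1 ⊕ K) ⊕ (M2 ⊕ K) = M1 ⊕ M2, so the key drops out. Then M2 = (M1 ⊕ M2) ⊕ M1 over the first 8 bytes.
byte 0: (6b ⊕ b4) ⊕ 70 = df ⊕ 70 = af
byte 1: (5f ⊕ b6) ⊕ 61 = e9 ⊕ 61 = 88
byte 2: (1c ⊕ 82) ⊕ 63 = 9e ⊕ 63 = fd
byte 3: (4d ⊕ b7) ⊕ 6b = fa ⊕ 6b = 91
byte 4: (43 ⊕ 60) ⊕ 65 = 23 ⊕ 65 = 46
byte 5: (ae ⊕ 36) ⊕ 74 = 98 ⊕ 74 = ec
byte 6: (b3 ⊕ 01) ⊕ 20 = b2 ⊕ 20 = 92
byte 7: (25 ⊕ 3d) ⊕ 64 = 18 ⊕ 64 = 7c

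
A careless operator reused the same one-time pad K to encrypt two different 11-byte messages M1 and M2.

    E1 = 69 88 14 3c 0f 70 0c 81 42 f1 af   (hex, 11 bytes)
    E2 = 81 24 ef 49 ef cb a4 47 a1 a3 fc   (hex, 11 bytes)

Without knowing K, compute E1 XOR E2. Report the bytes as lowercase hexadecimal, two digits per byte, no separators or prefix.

E1 ⊕ E2 = (M1 ⊕ K) ⊕ (M2 ⊕ K) = M1 ⊕ M2 — the shared key cancels under XOR.
01101001 XOR 10000001 = 11101000
10001000 XOR 00100100 = 10101100
00010100 XOR 11101111 = 11111011
00111100 XOR 01001001 = 01110101
00001111 XOR 11101111 = 11100000
01110000 XOR 11001011 = 10111011
00001100 XOR 10100100 = 10101000
10000001 XOR 01000111 = 11000110
01000010 XOR 10100001 = 11100011
11110001 XOR 10100011 = 01010010
10101111 XOR 11111100 = 01010011

e8acfb75e0bba8c6e35253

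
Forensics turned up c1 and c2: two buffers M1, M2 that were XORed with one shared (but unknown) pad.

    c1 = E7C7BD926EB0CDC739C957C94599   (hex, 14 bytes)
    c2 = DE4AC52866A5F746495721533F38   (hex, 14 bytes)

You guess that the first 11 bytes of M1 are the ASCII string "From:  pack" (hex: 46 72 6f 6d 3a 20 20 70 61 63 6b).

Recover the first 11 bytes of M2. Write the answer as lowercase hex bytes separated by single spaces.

First, c1 ⊕ c2 = (M1 ⊕ K) ⊕ (M2 ⊕ K) = M1 ⊕ M2, so the key drops out. Then M2 = (M1 ⊕ M2) ⊕ M1 over the first 11 bytes.
byte 0: (e7 ⊕ de) ⊕ 46 = 39 ⊕ 46 = 7f
byte 1: (c7 ⊕ 4a) ⊕ 72 = 8d ⊕ 72 = ff
byte 2: (bd ⊕ c5) ⊕ 6f = 78 ⊕ 6f = 17
byte 3: (92 ⊕ 28) ⊕ 6d = ba ⊕ 6d = d7
byte 4: (6e ⊕ 66) ⊕ 3a = 08 ⊕ 3a = 32
byte 5: (b0 ⊕ a5) ⊕ 20 = 15 ⊕ 20 = 35
byte 6: (cd ⊕ f7) ⊕ 20 = 3a ⊕ 20 = 1a
byte 7: (c7 ⊕ 46) ⊕ 70 = 81 ⊕ 70 = f1
byte 8: (39 ⊕ 49) ⊕ 61 = 70 ⊕ 61 = 11
byte 9: (c9 ⊕ 57) ⊕ 63 = 9e ⊕ 63 = fd
byte 10: (57 ⊕ 21) ⊕ 6b = 76 ⊕ 6b = 1d

7f ff 17 d7 32 35 1a f1 11 fd 1d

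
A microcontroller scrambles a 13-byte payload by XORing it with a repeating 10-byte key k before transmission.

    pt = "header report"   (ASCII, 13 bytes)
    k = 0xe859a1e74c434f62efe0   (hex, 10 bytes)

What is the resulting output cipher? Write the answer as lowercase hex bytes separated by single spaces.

80 3c c0 83 29 31 6f 10 8a 90 87 2b d5

The 10-byte key repeats, so the effective keystream is e8 59 a1 e7 4c 43 4f 62 ef e0 e8 59 a1.
byte 0: 68 ⊕ e8 = 80
byte 1: 65 ⊕ 59 = 3c
byte 2: 61 ⊕ a1 = c0
byte 3: 64 ⊕ e7 = 83
byte 4: 65 ⊕ 4c = 29
byte 5: 72 ⊕ 43 = 31
byte 6: 20 ⊕ 4f = 6f
byte 7: 72 ⊕ 62 = 10
byte 8: 65 ⊕ ef = 8a
byte 9: 70 ⊕ e0 = 90
byte 10: 6f ⊕ e8 = 87
byte 11: 72 ⊕ 59 = 2b
byte 12: 74 ⊕ a1 = d5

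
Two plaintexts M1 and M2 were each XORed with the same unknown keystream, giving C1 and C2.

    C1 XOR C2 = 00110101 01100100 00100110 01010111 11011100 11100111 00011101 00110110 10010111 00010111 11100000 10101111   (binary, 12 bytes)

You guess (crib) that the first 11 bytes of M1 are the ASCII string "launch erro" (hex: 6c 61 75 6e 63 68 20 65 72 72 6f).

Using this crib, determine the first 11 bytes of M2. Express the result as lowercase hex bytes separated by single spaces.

59 05 53 39 bf 8f 3d 53 e5 65 8f

Since C1 ⊕ C2 = M1 ⊕ M2, XORing with the guessed M1 bytes yields the corresponding M2 bytes: M2 = (C1 ⊕ C2) ⊕ M1.
00110101 xor 01101100 = 01011001
01100100 xor 01100001 = 00000101
00100110 xor 01110101 = 01010011
01010111 xor 01101110 = 00111001
11011100 xor 01100011 = 10111111
11100111 xor 01101000 = 10001111
00011101 xor 00100000 = 00111101
00110110 xor 01100101 = 01010011
10010111 xor 01110010 = 11100101
00010111 xor 01110010 = 01100101
11100000 xor 01101111 = 10001111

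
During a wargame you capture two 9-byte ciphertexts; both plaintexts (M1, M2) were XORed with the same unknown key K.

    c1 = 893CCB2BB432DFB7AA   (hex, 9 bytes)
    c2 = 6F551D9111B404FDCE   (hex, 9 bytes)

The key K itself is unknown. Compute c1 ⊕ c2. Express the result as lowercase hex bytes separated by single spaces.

c1 ⊕ c2 = (M1 ⊕ K) ⊕ (M2 ⊕ K) = M1 ⊕ M2 — the shared key cancels under XOR.
89 XOR 6f = e6
3c XOR 55 = 69
cb XOR 1d = d6
2b XOR 91 = ba
b4 XOR 11 = a5
32 XOR b4 = 86
df XOR 04 = db
b7 XOR fd = 4a
aa XOR ce = 64

e6 69 d6 ba a5 86 db 4a 64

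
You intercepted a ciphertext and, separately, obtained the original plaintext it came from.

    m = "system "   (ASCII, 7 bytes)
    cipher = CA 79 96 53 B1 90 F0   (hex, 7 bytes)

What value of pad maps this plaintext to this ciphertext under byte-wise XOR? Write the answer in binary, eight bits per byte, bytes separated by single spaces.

Since cipher = m ⊕ pad, XORing both sides with m gives pad = m ⊕ cipher.
73 ⊕ ca = b9
79 ⊕ 79 = 00
73 ⊕ 96 = e5
74 ⊕ 53 = 27
65 ⊕ b1 = d4
6d ⊕ 90 = fd
20 ⊕ f0 = d0

10111001 00000000 11100101 00100111 11010100 11111101 11010000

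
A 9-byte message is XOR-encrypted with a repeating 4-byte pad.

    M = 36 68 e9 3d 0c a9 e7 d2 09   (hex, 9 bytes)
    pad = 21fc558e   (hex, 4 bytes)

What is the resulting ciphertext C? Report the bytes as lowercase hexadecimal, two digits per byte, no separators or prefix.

The 4-byte key repeats, so the effective keystream is 21 fc 55 8e 21 fc 55 8e 21.
byte 0:  54 ^  33 =  23
byte 1: 104 ^ 252 = 148
byte 2: 233 ^  85 = 188
byte 3:  61 ^ 142 = 179
byte 4:  12 ^  33 =  45
byte 5: 169 ^ 252 =  85
byte 6: 231 ^  85 = 178
byte 7: 210 ^ 142 =  92
byte 8:   9 ^  33 =  40

1794bcb32d55b25c28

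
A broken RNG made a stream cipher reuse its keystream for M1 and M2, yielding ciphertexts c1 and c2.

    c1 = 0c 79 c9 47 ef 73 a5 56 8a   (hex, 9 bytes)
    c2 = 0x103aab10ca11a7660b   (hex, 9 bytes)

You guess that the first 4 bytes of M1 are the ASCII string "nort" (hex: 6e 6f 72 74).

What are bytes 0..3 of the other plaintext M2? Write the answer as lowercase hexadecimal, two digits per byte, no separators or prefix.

722c1023

First, c1 ⊕ c2 = (M1 ⊕ K) ⊕ (M2 ⊕ K) = M1 ⊕ M2, so the key drops out. Then M2 = (M1 ⊕ M2) ⊕ M1 over the first 4 bytes.
byte 0: (0c ^ 10) ^ 6e = 1c ^ 6e = 72
byte 1: (79 ^ 3a) ^ 6f = 43 ^ 6f = 2c
byte 2: (c9 ^ ab) ^ 72 = 62 ^ 72 = 10
byte 3: (47 ^ 10) ^ 74 = 57 ^ 74 = 23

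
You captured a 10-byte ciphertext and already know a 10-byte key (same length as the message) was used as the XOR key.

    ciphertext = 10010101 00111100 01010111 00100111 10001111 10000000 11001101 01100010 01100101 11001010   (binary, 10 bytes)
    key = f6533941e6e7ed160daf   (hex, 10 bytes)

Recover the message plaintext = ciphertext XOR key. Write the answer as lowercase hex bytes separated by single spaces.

63 6f 6e 66 69 67 20 74 68 65

149 ⊕ 246 =  99
 60 ⊕  83 = 111
 87 ⊕  57 = 110
 39 ⊕  65 = 102
143 ⊕ 230 = 105
128 ⊕ 231 = 103
205 ⊕ 237 =  32
 98 ⊕  22 = 116
101 ⊕  13 = 104
202 ⊕ 175 = 101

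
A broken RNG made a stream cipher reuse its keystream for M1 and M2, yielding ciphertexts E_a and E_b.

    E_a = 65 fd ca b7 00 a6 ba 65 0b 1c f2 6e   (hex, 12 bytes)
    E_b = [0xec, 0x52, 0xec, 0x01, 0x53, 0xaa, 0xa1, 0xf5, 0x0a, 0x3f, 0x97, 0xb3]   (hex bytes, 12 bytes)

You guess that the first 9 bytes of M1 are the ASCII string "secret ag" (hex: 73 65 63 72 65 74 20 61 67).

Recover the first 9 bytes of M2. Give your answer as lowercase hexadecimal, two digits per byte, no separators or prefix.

First, E_a ⊕ E_b = (M1 ⊕ K) ⊕ (M2 ⊕ K) = M1 ⊕ M2, so the key drops out. Then M2 = (M1 ⊕ M2) ⊕ M1 over the first 9 bytes.
byte 0: (65 ^ ec) ^ 73 = 89 ^ 73 = fa
byte 1: (fd ^ 52) ^ 65 = af ^ 65 = ca
byte 2: (ca ^ ec) ^ 63 = 26 ^ 63 = 45
byte 3: (b7 ^ 01) ^ 72 = b6 ^ 72 = c4
byte 4: (00 ^ 53) ^ 65 = 53 ^ 65 = 36
byte 5: (a6 ^ aa) ^ 74 = 0c ^ 74 = 78
byte 6: (ba ^ a1) ^ 20 = 1b ^ 20 = 3b
byte 7: (65 ^ f5) ^ 61 = 90 ^ 61 = f1
byte 8: (0b ^ 0a) ^ 67 = 01 ^ 67 = 66

faca45c436783bf166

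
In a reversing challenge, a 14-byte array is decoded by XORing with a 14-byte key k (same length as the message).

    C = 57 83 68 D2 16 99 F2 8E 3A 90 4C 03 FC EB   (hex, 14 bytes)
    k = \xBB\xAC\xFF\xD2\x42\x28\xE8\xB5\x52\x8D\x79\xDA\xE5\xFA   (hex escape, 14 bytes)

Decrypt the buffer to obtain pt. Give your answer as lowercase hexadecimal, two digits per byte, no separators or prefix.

57 xor bb = ec
83 xor ac = 2f
68 xor ff = 97
d2 xor d2 = 00
16 xor 42 = 54
99 xor 28 = b1
f2 xor e8 = 1a
8e xor b5 = 3b
3a xor 52 = 68
90 xor 8d = 1d
4c xor 79 = 35
03 xor da = d9
fc xor e5 = 19
eb xor fa = 11

ec2f970054b11a3b681d35d91911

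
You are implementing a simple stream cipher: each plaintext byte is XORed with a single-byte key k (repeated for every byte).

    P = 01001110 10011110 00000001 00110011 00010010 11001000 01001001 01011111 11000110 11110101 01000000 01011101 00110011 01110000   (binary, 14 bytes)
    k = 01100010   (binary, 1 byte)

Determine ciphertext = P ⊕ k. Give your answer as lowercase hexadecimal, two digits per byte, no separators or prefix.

The 1-byte key repeats, so the effective keystream is 62 62 62 62 62 62 62 62 62 62 62 62 62 62.
byte 0: 01001110 XOR 01100010 = 00101100
byte 1: 10011110 XOR 01100010 = 11111100
byte 2: 00000001 XOR 01100010 = 01100011
byte 3: 00110011 XOR 01100010 = 01010001
byte 4: 00010010 XOR 01100010 = 01110000
byte 5: 11001000 XOR 01100010 = 10101010
byte 6: 01001001 XOR 01100010 = 00101011
byte 7: 01011111 XOR 01100010 = 00111101
byte 8: 11000110 XOR 01100010 = 10100100
byte 9: 11110101 XOR 01100010 = 10010111
byte 10: 01000000 XOR 01100010 = 00100010
byte 11: 01011101 XOR 01100010 = 00111111
byte 12: 00110011 XOR 01100010 = 01010001
byte 13: 01110000 XOR 01100010 = 00010010

2cfc635170aa2b3da497223f5112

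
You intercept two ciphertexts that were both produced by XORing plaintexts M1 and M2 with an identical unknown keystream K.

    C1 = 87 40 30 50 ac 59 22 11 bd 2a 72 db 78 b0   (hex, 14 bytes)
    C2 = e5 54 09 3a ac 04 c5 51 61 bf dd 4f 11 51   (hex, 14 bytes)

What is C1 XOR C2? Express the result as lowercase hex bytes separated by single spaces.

C1 ⊕ C2 = (M1 ⊕ K) ⊕ (M2 ⊕ K) = M1 ⊕ M2 — the shared key cancels under XOR.
byte 0: 135 XOR 229 =  98
byte 1:  64 XOR  84 =  20
byte 2:  48 XOR   9 =  57
byte 3:  80 XOR  58 = 106
byte 4: 172 XOR 172 =   0
byte 5:  89 XOR   4 =  93
byte 6:  34 XOR 197 = 231
byte 7:  17 XOR  81 =  64
byte 8: 189 XOR  97 = 220
byte 9:  42 XOR 191 = 149
byte 10: 114 XOR 221 = 175
byte 11: 219 XOR  79 = 148
byte 12: 120 XOR  17 = 105
byte 13: 176 XOR  81 = 225

62 14 39 6a 00 5d e7 40 dc 95 af 94 69 e1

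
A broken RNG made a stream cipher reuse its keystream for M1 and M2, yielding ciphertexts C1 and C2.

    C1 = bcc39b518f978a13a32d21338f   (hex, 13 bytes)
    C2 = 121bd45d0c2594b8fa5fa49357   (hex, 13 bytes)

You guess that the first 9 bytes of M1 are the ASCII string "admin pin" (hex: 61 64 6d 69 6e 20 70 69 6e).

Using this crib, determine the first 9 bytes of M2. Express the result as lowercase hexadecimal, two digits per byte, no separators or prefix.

First, C1 ⊕ C2 = (M1 ⊕ K) ⊕ (M2 ⊕ K) = M1 ⊕ M2, so the key drops out. Then M2 = (M1 ⊕ M2) ⊕ M1 over the first 9 bytes.
byte 0: (bc ⊕ 12) ⊕ 61 = ae ⊕ 61 = cf
byte 1: (c3 ⊕ 1b) ⊕ 64 = d8 ⊕ 64 = bc
byte 2: (9b ⊕ d4) ⊕ 6d = 4f ⊕ 6d = 22
byte 3: (51 ⊕ 5d) ⊕ 69 = 0c ⊕ 69 = 65
byte 4: (8f ⊕ 0c) ⊕ 6e = 83 ⊕ 6e = ed
byte 5: (97 ⊕ 25) ⊕ 20 = b2 ⊕ 20 = 92
byte 6: (8a ⊕ 94) ⊕ 70 = 1e ⊕ 70 = 6e
byte 7: (13 ⊕ b8) ⊕ 69 = ab ⊕ 69 = c2
byte 8: (a3 ⊕ fa) ⊕ 6e = 59 ⊕ 6e = 37

cfbc2265ed926ec237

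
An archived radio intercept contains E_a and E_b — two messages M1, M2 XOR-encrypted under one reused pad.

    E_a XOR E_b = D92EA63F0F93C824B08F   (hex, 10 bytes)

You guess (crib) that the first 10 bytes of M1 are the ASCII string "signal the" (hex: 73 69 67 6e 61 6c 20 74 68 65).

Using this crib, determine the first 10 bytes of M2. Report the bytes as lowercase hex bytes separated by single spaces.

Since E_a ⊕ E_b = M1 ⊕ M2, XORing with the guessed M1 bytes yields the corresponding M2 bytes: M2 = (E_a ⊕ E_b) ⊕ M1.
d9 xor 73 = aa
2e xor 69 = 47
a6 xor 67 = c1
3f xor 6e = 51
0f xor 61 = 6e
93 xor 6c = ff
c8 xor 20 = e8
24 xor 74 = 50
b0 xor 68 = d8
8f xor 65 = ea

aa 47 c1 51 6e ff e8 50 d8 ea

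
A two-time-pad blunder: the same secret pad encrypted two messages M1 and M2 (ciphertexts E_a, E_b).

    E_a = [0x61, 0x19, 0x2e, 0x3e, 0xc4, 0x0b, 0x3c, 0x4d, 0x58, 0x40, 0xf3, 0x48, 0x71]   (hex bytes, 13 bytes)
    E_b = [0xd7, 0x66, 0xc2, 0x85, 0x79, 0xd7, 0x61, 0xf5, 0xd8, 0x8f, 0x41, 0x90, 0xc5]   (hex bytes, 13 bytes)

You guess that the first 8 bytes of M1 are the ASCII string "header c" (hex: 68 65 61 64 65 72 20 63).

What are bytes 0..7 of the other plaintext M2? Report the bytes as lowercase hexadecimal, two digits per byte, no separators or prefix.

de1a8ddfd8ae7ddb

First, E_a ⊕ E_b = (M1 ⊕ K) ⊕ (M2 ⊕ K) = M1 ⊕ M2, so the key drops out. Then M2 = (M1 ⊕ M2) ⊕ M1 over the first 8 bytes.
byte 0: (61 XOR d7) XOR 68 = b6 XOR 68 = de
byte 1: (19 XOR 66) XOR 65 = 7f XOR 65 = 1a
byte 2: (2e XOR c2) XOR 61 = ec XOR 61 = 8d
byte 3: (3e XOR 85) XOR 64 = bb XOR 64 = df
byte 4: (c4 XOR 79) XOR 65 = bd XOR 65 = d8
byte 5: (0b XOR d7) XOR 72 = dc XOR 72 = ae
byte 6: (3c XOR 61) XOR 20 = 5d XOR 20 = 7d
byte 7: (4d XOR f5) XOR 63 = b8 XOR 63 = db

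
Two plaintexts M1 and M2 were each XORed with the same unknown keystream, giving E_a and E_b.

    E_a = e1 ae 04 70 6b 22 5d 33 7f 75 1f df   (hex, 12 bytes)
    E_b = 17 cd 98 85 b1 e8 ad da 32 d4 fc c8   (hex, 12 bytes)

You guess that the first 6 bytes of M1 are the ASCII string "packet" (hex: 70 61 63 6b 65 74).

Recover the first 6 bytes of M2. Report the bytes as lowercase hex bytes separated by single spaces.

First, E_a ⊕ E_b = (M1 ⊕ K) ⊕ (M2 ⊕ K) = M1 ⊕ M2, so the key drops out. Then M2 = (M1 ⊕ M2) ⊕ M1 over the first 6 bytes.
byte 0: (e1 XOR 17) XOR 70 = f6 XOR 70 = 86
byte 1: (ae XOR cd) XOR 61 = 63 XOR 61 = 02
byte 2: (04 XOR 98) XOR 63 = 9c XOR 63 = ff
byte 3: (70 XOR 85) XOR 6b = f5 XOR 6b = 9e
byte 4: (6b XOR b1) XOR 65 = da XOR 65 = bf
byte 5: (22 XOR e8) XOR 74 = ca XOR 74 = be

86 02 ff 9e bf be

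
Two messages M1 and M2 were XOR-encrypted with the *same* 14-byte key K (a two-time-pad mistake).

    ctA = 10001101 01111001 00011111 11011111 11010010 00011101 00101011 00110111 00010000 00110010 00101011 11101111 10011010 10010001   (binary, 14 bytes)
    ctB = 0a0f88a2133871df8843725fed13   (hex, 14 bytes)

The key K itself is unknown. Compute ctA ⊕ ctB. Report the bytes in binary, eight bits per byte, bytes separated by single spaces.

10000111 01110110 10010111 01111101 11000001 00100101 01011010 11101000 10011000 01110001 01011001 10110000 01110111 10000010

ctA ⊕ ctB = (M1 ⊕ K) ⊕ (M2 ⊕ K) = M1 ⊕ M2 — the shared key cancels under XOR.
10001101 xor 00001010 = 10000111
01111001 xor 00001111 = 01110110
00011111 xor 10001000 = 10010111
11011111 xor 10100010 = 01111101
11010010 xor 00010011 = 11000001
00011101 xor 00111000 = 00100101
00101011 xor 01110001 = 01011010
00110111 xor 11011111 = 11101000
00010000 xor 10001000 = 10011000
00110010 xor 01000011 = 01110001
00101011 xor 01110010 = 01011001
11101111 xor 01011111 = 10110000
10011010 xor 11101101 = 01110111
10010001 xor 00010011 = 10000010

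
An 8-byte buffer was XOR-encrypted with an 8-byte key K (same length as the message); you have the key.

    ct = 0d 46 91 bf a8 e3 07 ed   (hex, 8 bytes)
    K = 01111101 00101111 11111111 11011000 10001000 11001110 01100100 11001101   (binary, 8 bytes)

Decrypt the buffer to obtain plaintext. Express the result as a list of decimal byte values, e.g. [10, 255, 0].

byte 0: 0d ⊕ 7d = 70
byte 1: 46 ⊕ 2f = 69
byte 2: 91 ⊕ ff = 6e
byte 3: bf ⊕ d8 = 67
byte 4: a8 ⊕ 88 = 20
byte 5: e3 ⊕ ce = 2d
byte 6: 07 ⊕ 64 = 63
byte 7: ed ⊕ cd = 20

[112, 105, 110, 103, 32, 45, 99, 32]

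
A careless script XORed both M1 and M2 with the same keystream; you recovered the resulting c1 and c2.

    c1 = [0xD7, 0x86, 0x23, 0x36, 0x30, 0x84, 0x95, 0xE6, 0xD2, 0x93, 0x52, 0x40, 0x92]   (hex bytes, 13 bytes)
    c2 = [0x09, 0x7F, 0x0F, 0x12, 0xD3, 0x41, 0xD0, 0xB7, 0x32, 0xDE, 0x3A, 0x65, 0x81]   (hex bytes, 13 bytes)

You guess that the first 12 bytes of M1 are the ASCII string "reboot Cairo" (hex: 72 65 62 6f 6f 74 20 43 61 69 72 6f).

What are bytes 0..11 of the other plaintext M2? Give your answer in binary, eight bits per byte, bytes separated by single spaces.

10101100 10011100 01001110 01001011 10001100 10110001 01100101 00010010 10000001 00100100 00011010 01001010

First, c1 ⊕ c2 = (M1 ⊕ K) ⊕ (M2 ⊕ K) = M1 ⊕ M2, so the key drops out. Then M2 = (M1 ⊕ M2) ⊕ M1 over the first 12 bytes.
byte 0: (d7 xor 09) xor 72 = de xor 72 = ac
byte 1: (86 xor 7f) xor 65 = f9 xor 65 = 9c
byte 2: (23 xor 0f) xor 62 = 2c xor 62 = 4e
byte 3: (36 xor 12) xor 6f = 24 xor 6f = 4b
byte 4: (30 xor d3) xor 6f = e3 xor 6f = 8c
byte 5: (84 xor 41) xor 74 = c5 xor 74 = b1
byte 6: (95 xor d0) xor 20 = 45 xor 20 = 65
byte 7: (e6 xor b7) xor 43 = 51 xor 43 = 12
byte 8: (d2 xor 32) xor 61 = e0 xor 61 = 81
byte 9: (93 xor de) xor 69 = 4d xor 69 = 24
byte 10: (52 xor 3a) xor 72 = 68 xor 72 = 1a
byte 11: (40 xor 65) xor 6f = 25 xor 6f = 4a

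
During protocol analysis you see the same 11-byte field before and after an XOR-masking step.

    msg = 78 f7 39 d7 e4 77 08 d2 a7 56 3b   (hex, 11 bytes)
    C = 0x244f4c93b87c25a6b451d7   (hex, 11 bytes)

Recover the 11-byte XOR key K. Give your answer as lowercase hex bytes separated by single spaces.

Since C = msg ⊕ K, XORing both sides with msg gives K = msg ⊕ C.
120 XOR  36 =  92
247 XOR  79 = 184
 57 XOR  76 = 117
215 XOR 147 =  68
228 XOR 184 =  92
119 XOR 124 =  11
  8 XOR  37 =  45
210 XOR 166 = 116
167 XOR 180 =  19
 86 XOR  81 =   7
 59 XOR 215 = 236

5c b8 75 44 5c 0b 2d 74 13 07 ec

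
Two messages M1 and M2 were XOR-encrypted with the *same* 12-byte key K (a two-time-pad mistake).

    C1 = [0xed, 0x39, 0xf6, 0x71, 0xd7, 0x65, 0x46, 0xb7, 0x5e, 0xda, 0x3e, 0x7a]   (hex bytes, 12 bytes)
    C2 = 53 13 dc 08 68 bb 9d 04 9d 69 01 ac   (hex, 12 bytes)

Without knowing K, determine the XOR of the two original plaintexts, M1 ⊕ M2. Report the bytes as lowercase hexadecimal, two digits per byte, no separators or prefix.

be2a2a79bfdedbb3c3b33fd6

C1 ⊕ C2 = (M1 ⊕ K) ⊕ (M2 ⊕ K) = M1 ⊕ M2 — the shared key cancels under XOR.
11101101 ^ 01010011 = 10111110
00111001 ^ 00010011 = 00101010
11110110 ^ 11011100 = 00101010
01110001 ^ 00001000 = 01111001
11010111 ^ 01101000 = 10111111
01100101 ^ 10111011 = 11011110
01000110 ^ 10011101 = 11011011
10110111 ^ 00000100 = 10110011
01011110 ^ 10011101 = 11000011
11011010 ^ 01101001 = 10110011
00111110 ^ 00000001 = 00111111
01111010 ^ 10101100 = 11010110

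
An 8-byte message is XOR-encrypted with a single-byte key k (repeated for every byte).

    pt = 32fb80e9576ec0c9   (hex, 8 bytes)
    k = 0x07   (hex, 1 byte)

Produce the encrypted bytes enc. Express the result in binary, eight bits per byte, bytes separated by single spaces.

00110101 11111100 10000111 11101110 01010000 01101001 11000111 11001110

The 1-byte key repeats, so the effective keystream is 07 07 07 07 07 07 07 07.
byte 0: 32 xor 07 = 35
byte 1: fb xor 07 = fc
byte 2: 80 xor 07 = 87
byte 3: e9 xor 07 = ee
byte 4: 57 xor 07 = 50
byte 5: 6e xor 07 = 69
byte 6: c0 xor 07 = c7
byte 7: c9 xor 07 = ce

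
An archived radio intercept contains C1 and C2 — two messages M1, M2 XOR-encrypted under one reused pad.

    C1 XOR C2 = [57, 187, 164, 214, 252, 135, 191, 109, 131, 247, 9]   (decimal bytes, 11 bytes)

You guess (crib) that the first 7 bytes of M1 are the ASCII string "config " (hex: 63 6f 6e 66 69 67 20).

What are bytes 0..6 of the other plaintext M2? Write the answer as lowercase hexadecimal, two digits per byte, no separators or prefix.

5ad4cab095e09f

Since C1 ⊕ C2 = M1 ⊕ M2, XORing with the guessed M1 bytes yields the corresponding M2 bytes: M2 = (C1 ⊕ C2) ⊕ M1.
 57 XOR  99 =  90
187 XOR 111 = 212
164 XOR 110 = 202
214 XOR 102 = 176
252 XOR 105 = 149
135 XOR 103 = 224
191 XOR  32 = 159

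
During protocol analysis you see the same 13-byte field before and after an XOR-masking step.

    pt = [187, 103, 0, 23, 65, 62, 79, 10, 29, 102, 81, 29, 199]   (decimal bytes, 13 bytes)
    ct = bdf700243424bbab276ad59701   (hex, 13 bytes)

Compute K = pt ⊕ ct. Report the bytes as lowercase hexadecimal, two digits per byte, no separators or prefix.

06900033751af4a13a0c848ac6

Since ct = pt ⊕ K, XORing both sides with pt gives K = pt ⊕ ct.
byte 0: bb ^ bd = 06
byte 1: 67 ^ f7 = 90
byte 2: 00 ^ 00 = 00
byte 3: 17 ^ 24 = 33
byte 4: 41 ^ 34 = 75
byte 5: 3e ^ 24 = 1a
byte 6: 4f ^ bb = f4
byte 7: 0a ^ ab = a1
byte 8: 1d ^ 27 = 3a
byte 9: 66 ^ 6a = 0c
byte 10: 51 ^ d5 = 84
byte 11: 1d ^ 97 = 8a
byte 12: c7 ^ 01 = c6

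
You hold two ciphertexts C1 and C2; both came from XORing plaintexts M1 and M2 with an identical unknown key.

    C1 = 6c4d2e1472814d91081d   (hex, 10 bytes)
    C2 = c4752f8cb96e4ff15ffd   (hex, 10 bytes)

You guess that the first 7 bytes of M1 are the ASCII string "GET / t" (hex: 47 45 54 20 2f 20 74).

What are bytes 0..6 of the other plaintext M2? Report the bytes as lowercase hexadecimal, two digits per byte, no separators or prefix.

First, C1 ⊕ C2 = (M1 ⊕ K) ⊕ (M2 ⊕ K) = M1 ⊕ M2, so the key drops out. Then M2 = (M1 ⊕ M2) ⊕ M1 over the first 7 bytes.
byte 0: (6c xor c4) xor 47 = a8 xor 47 = ef
byte 1: (4d xor 75) xor 45 = 38 xor 45 = 7d
byte 2: (2e xor 2f) xor 54 = 01 xor 54 = 55
byte 3: (14 xor 8c) xor 20 = 98 xor 20 = b8
byte 4: (72 xor b9) xor 2f = cb xor 2f = e4
byte 5: (81 xor 6e) xor 20 = ef xor 20 = cf
byte 6: (4d xor 4f) xor 74 = 02 xor 74 = 76

ef7d55b8e4cf76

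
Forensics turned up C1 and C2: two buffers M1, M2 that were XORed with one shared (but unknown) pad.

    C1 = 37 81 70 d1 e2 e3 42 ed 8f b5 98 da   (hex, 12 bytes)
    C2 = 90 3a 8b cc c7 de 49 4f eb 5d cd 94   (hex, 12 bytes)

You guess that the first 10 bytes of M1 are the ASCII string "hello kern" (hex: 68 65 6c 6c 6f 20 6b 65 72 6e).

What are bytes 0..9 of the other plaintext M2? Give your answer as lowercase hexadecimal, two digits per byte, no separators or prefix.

First, C1 ⊕ C2 = (M1 ⊕ K) ⊕ (M2 ⊕ K) = M1 ⊕ M2, so the key drops out. Then M2 = (M1 ⊕ M2) ⊕ M1 over the first 10 bytes.
byte 0: (37 ⊕ 90) ⊕ 68 = a7 ⊕ 68 = cf
byte 1: (81 ⊕ 3a) ⊕ 65 = bb ⊕ 65 = de
byte 2: (70 ⊕ 8b) ⊕ 6c = fb ⊕ 6c = 97
byte 3: (d1 ⊕ cc) ⊕ 6c = 1d ⊕ 6c = 71
byte 4: (e2 ⊕ c7) ⊕ 6f = 25 ⊕ 6f = 4a
byte 5: (e3 ⊕ de) ⊕ 20 = 3d ⊕ 20 = 1d
byte 6: (42 ⊕ 49) ⊕ 6b = 0b ⊕ 6b = 60
byte 7: (ed ⊕ 4f) ⊕ 65 = a2 ⊕ 65 = c7
byte 8: (8f ⊕ eb) ⊕ 72 = 64 ⊕ 72 = 16
byte 9: (b5 ⊕ 5d) ⊕ 6e = e8 ⊕ 6e = 86

cfde97714a1d60c71686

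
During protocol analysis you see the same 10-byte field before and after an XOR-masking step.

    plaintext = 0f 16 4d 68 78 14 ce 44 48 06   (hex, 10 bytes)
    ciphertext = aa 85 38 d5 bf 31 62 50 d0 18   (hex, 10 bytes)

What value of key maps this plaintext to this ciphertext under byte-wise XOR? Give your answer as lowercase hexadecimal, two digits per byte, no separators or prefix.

a59375bdc725ac14981e

Since ciphertext = plaintext ⊕ key, XORing both sides with plaintext gives key = plaintext ⊕ ciphertext.
0f ⊕ aa = a5
16 ⊕ 85 = 93
4d ⊕ 38 = 75
68 ⊕ d5 = bd
78 ⊕ bf = c7
14 ⊕ 31 = 25
ce ⊕ 62 = ac
44 ⊕ 50 = 14
48 ⊕ d0 = 98
06 ⊕ 18 = 1e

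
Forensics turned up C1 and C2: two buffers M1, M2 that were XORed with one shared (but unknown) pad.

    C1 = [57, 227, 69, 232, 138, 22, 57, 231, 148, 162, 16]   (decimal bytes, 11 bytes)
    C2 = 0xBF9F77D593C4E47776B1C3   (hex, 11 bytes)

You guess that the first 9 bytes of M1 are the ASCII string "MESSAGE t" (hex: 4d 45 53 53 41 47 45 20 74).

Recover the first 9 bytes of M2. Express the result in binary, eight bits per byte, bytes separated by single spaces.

First, C1 ⊕ C2 = (M1 ⊕ K) ⊕ (M2 ⊕ K) = M1 ⊕ M2, so the key drops out. Then M2 = (M1 ⊕ M2) ⊕ M1 over the first 9 bytes.
byte 0: (39 ^ bf) ^ 4d = 86 ^ 4d = cb
byte 1: (e3 ^ 9f) ^ 45 = 7c ^ 45 = 39
byte 2: (45 ^ 77) ^ 53 = 32 ^ 53 = 61
byte 3: (e8 ^ d5) ^ 53 = 3d ^ 53 = 6e
byte 4: (8a ^ 93) ^ 41 = 19 ^ 41 = 58
byte 5: (16 ^ c4) ^ 47 = d2 ^ 47 = 95
byte 6: (39 ^ e4) ^ 45 = dd ^ 45 = 98
byte 7: (e7 ^ 77) ^ 20 = 90 ^ 20 = b0
byte 8: (94 ^ 76) ^ 74 = e2 ^ 74 = 96

11001011 00111001 01100001 01101110 01011000 10010101 10011000 10110000 10010110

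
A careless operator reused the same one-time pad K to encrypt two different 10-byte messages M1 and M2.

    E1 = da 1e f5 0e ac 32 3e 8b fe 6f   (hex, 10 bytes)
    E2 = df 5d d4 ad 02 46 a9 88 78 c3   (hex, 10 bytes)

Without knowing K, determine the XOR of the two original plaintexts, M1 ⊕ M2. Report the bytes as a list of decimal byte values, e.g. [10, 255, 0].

E1 ⊕ E2 = (M1 ⊕ K) ⊕ (M2 ⊕ K) = M1 ⊕ M2 — the shared key cancels under XOR.
byte 0: da ^ df = 05
byte 1: 1e ^ 5d = 43
byte 2: f5 ^ d4 = 21
byte 3: 0e ^ ad = a3
byte 4: ac ^ 02 = ae
byte 5: 32 ^ 46 = 74
byte 6: 3e ^ a9 = 97
byte 7: 8b ^ 88 = 03
byte 8: fe ^ 78 = 86
byte 9: 6f ^ c3 = ac

[5, 67, 33, 163, 174, 116, 151, 3, 134, 172]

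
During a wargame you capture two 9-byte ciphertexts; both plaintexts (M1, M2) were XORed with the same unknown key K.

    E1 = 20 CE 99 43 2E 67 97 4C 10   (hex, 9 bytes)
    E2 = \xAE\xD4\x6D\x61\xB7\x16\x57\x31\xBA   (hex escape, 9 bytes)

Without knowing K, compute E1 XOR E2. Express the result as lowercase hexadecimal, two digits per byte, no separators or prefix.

8e1af4229971c07daa

E1 ⊕ E2 = (M1 ⊕ K) ⊕ (M2 ⊕ K) = M1 ⊕ M2 — the shared key cancels under XOR.
byte 0: 20 ^ ae = 8e
byte 1: ce ^ d4 = 1a
byte 2: 99 ^ 6d = f4
byte 3: 43 ^ 61 = 22
byte 4: 2e ^ b7 = 99
byte 5: 67 ^ 16 = 71
byte 6: 97 ^ 57 = c0
byte 7: 4c ^ 31 = 7d
byte 8: 10 ^ ba = aa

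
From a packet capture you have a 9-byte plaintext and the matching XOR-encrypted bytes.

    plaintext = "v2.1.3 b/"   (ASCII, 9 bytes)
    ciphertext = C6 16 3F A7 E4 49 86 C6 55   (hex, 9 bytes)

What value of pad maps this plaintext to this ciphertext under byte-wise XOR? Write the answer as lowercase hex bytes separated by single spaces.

Since ciphertext = plaintext ⊕ pad, XORing both sides with plaintext gives pad = plaintext ⊕ ciphertext.
76 ⊕ c6 = b0
32 ⊕ 16 = 24
2e ⊕ 3f = 11
31 ⊕ a7 = 96
2e ⊕ e4 = ca
33 ⊕ 49 = 7a
20 ⊕ 86 = a6
62 ⊕ c6 = a4
2f ⊕ 55 = 7a

b0 24 11 96 ca 7a a6 a4 7a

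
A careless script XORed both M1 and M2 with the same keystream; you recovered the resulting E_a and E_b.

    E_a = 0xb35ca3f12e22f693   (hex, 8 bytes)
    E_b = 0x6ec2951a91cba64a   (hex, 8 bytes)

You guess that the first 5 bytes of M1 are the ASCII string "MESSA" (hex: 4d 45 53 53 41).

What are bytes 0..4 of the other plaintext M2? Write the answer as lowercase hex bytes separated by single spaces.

First, E_a ⊕ E_b = (M1 ⊕ K) ⊕ (M2 ⊕ K) = M1 ⊕ M2, so the key drops out. Then M2 = (M1 ⊕ M2) ⊕ M1 over the first 5 bytes.
byte 0: (b3 XOR 6e) XOR 4d = dd XOR 4d = 90
byte 1: (5c XOR c2) XOR 45 = 9e XOR 45 = db
byte 2: (a3 XOR 95) XOR 53 = 36 XOR 53 = 65
byte 3: (f1 XOR 1a) XOR 53 = eb XOR 53 = b8
byte 4: (2e XOR 91) XOR 41 = bf XOR 41 = fe

90 db 65 b8 fe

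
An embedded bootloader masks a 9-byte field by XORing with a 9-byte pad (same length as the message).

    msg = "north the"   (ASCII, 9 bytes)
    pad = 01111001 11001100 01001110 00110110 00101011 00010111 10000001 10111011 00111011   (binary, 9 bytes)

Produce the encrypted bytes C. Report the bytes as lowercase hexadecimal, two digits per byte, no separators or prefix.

6e xor 79 = 17
6f xor cc = a3
72 xor 4e = 3c
74 xor 36 = 42
68 xor 2b = 43
20 xor 17 = 37
74 xor 81 = f5
68 xor bb = d3
65 xor 3b = 5e

17a33c424337f5d35e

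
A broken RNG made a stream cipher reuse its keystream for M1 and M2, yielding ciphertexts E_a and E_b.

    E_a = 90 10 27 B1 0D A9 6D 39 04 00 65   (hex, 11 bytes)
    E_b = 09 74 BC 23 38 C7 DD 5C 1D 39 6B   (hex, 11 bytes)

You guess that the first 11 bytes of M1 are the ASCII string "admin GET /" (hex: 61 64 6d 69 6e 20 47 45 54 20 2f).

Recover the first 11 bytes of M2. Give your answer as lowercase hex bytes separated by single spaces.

First, E_a ⊕ E_b = (M1 ⊕ K) ⊕ (M2 ⊕ K) = M1 ⊕ M2, so the key drops out. Then M2 = (M1 ⊕ M2) ⊕ M1 over the first 11 bytes.
byte 0: (90 ⊕ 09) ⊕ 61 = 99 ⊕ 61 = f8
byte 1: (10 ⊕ 74) ⊕ 64 = 64 ⊕ 64 = 00
byte 2: (27 ⊕ bc) ⊕ 6d = 9b ⊕ 6d = f6
byte 3: (b1 ⊕ 23) ⊕ 69 = 92 ⊕ 69 = fb
byte 4: (0d ⊕ 38) ⊕ 6e = 35 ⊕ 6e = 5b
byte 5: (a9 ⊕ c7) ⊕ 20 = 6e ⊕ 20 = 4e
byte 6: (6d ⊕ dd) ⊕ 47 = b0 ⊕ 47 = f7
byte 7: (39 ⊕ 5c) ⊕ 45 = 65 ⊕ 45 = 20
byte 8: (04 ⊕ 1d) ⊕ 54 = 19 ⊕ 54 = 4d
byte 9: (00 ⊕ 39) ⊕ 20 = 39 ⊕ 20 = 19
byte 10: (65 ⊕ 6b) ⊕ 2f = 0e ⊕ 2f = 21

f8 00 f6 fb 5b 4e f7 20 4d 19 21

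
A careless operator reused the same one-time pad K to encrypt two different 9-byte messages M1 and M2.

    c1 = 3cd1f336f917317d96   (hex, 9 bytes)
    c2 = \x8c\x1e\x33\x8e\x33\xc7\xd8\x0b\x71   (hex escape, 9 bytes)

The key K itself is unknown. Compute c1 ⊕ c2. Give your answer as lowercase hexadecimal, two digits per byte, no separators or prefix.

c1 ⊕ c2 = (M1 ⊕ K) ⊕ (M2 ⊕ K) = M1 ⊕ M2 — the shared key cancels under XOR.
byte 0: 00111100 ⊕ 10001100 = 10110000
byte 1: 11010001 ⊕ 00011110 = 11001111
byte 2: 11110011 ⊕ 00110011 = 11000000
byte 3: 00110110 ⊕ 10001110 = 10111000
byte 4: 11111001 ⊕ 00110011 = 11001010
byte 5: 00010111 ⊕ 11000111 = 11010000
byte 6: 00110001 ⊕ 11011000 = 11101001
byte 7: 01111101 ⊕ 00001011 = 01110110
byte 8: 10010110 ⊕ 01110001 = 11100111

b0cfc0b8cad0e976e7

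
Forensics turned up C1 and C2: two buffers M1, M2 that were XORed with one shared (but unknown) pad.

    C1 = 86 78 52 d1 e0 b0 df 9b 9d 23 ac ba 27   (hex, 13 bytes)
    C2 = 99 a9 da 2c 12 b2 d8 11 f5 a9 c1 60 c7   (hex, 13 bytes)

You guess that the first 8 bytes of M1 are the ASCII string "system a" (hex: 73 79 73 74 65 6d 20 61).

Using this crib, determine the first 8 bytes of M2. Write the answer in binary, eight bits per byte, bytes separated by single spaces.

01101100 10101000 11111011 10001001 10010111 01101111 00100111 11101011

First, C1 ⊕ C2 = (M1 ⊕ K) ⊕ (M2 ⊕ K) = M1 ⊕ M2, so the key drops out. Then M2 = (M1 ⊕ M2) ⊕ M1 over the first 8 bytes.
byte 0: (86 ^ 99) ^ 73 = 1f ^ 73 = 6c
byte 1: (78 ^ a9) ^ 79 = d1 ^ 79 = a8
byte 2: (52 ^ da) ^ 73 = 88 ^ 73 = fb
byte 3: (d1 ^ 2c) ^ 74 = fd ^ 74 = 89
byte 4: (e0 ^ 12) ^ 65 = f2 ^ 65 = 97
byte 5: (b0 ^ b2) ^ 6d = 02 ^ 6d = 6f
byte 6: (df ^ d8) ^ 20 = 07 ^ 20 = 27
byte 7: (9b ^ 11) ^ 61 = 8a ^ 61 = eb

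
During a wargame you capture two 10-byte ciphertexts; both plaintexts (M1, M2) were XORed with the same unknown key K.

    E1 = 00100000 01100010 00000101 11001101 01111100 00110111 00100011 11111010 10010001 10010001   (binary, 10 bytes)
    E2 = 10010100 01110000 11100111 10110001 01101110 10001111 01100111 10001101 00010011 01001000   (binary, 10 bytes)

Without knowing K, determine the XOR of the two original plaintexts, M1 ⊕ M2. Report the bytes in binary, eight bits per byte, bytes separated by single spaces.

10110100 00010010 11100010 01111100 00010010 10111000 01000100 01110111 10000010 11011001

E1 ⊕ E2 = (M1 ⊕ K) ⊕ (M2 ⊕ K) = M1 ⊕ M2 — the shared key cancels under XOR.
byte 0: 20 ⊕ 94 = b4
byte 1: 62 ⊕ 70 = 12
byte 2: 05 ⊕ e7 = e2
byte 3: cd ⊕ b1 = 7c
byte 4: 7c ⊕ 6e = 12
byte 5: 37 ⊕ 8f = b8
byte 6: 23 ⊕ 67 = 44
byte 7: fa ⊕ 8d = 77
byte 8: 91 ⊕ 13 = 82
byte 9: 91 ⊕ 48 = d9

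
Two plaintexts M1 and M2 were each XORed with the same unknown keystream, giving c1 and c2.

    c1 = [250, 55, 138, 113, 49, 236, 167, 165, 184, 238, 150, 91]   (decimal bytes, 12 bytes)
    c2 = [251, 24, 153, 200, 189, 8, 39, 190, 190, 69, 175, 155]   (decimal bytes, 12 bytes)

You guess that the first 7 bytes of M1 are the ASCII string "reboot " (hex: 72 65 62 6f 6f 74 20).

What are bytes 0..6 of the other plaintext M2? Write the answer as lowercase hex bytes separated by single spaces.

73 4a 71 d6 e3 90 a0

First, c1 ⊕ c2 = (M1 ⊕ K) ⊕ (M2 ⊕ K) = M1 ⊕ M2, so the key drops out. Then M2 = (M1 ⊕ M2) ⊕ M1 over the first 7 bytes.
byte 0: (fa ⊕ fb) ⊕ 72 = 01 ⊕ 72 = 73
byte 1: (37 ⊕ 18) ⊕ 65 = 2f ⊕ 65 = 4a
byte 2: (8a ⊕ 99) ⊕ 62 = 13 ⊕ 62 = 71
byte 3: (71 ⊕ c8) ⊕ 6f = b9 ⊕ 6f = d6
byte 4: (31 ⊕ bd) ⊕ 6f = 8c ⊕ 6f = e3
byte 5: (ec ⊕ 08) ⊕ 74 = e4 ⊕ 74 = 90
byte 6: (a7 ⊕ 27) ⊕ 20 = 80 ⊕ 20 = a0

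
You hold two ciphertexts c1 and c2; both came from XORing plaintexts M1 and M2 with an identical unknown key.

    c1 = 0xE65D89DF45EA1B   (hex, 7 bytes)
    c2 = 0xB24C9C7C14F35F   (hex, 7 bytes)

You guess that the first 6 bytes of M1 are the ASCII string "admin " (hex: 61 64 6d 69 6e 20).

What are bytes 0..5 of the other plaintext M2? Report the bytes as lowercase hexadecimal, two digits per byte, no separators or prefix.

First, c1 ⊕ c2 = (M1 ⊕ K) ⊕ (M2 ⊕ K) = M1 ⊕ M2, so the key drops out. Then M2 = (M1 ⊕ M2) ⊕ M1 over the first 6 bytes.
byte 0: (e6 ⊕ b2) ⊕ 61 = 54 ⊕ 61 = 35
byte 1: (5d ⊕ 4c) ⊕ 64 = 11 ⊕ 64 = 75
byte 2: (89 ⊕ 9c) ⊕ 6d = 15 ⊕ 6d = 78
byte 3: (df ⊕ 7c) ⊕ 69 = a3 ⊕ 69 = ca
byte 4: (45 ⊕ 14) ⊕ 6e = 51 ⊕ 6e = 3f
byte 5: (ea ⊕ f3) ⊕ 20 = 19 ⊕ 20 = 39

357578ca3f39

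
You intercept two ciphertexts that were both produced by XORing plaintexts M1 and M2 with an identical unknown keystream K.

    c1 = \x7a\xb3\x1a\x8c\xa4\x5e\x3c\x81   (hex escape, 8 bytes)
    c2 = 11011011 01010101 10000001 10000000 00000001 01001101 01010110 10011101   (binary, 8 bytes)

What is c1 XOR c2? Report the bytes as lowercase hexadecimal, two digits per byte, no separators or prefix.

c1 ⊕ c2 = (M1 ⊕ K) ⊕ (M2 ⊕ K) = M1 ⊕ M2 — the shared key cancels under XOR.
7a XOR db = a1
b3 XOR 55 = e6
1a XOR 81 = 9b
8c XOR 80 = 0c
a4 XOR 01 = a5
5e XOR 4d = 13
3c XOR 56 = 6a
81 XOR 9d = 1c

a1e69b0ca5136a1c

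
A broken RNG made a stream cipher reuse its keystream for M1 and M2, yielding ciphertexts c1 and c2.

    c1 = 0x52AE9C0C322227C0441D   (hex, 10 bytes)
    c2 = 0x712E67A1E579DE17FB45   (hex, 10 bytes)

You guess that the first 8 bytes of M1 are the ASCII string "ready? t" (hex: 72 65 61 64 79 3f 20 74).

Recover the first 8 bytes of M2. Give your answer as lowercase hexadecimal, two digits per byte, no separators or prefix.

51e59ac9ae64d9a3

First, c1 ⊕ c2 = (M1 ⊕ K) ⊕ (M2 ⊕ K) = M1 ⊕ M2, so the key drops out. Then M2 = (M1 ⊕ M2) ⊕ M1 over the first 8 bytes.
byte 0: (52 ^ 71) ^ 72 = 23 ^ 72 = 51
byte 1: (ae ^ 2e) ^ 65 = 80 ^ 65 = e5
byte 2: (9c ^ 67) ^ 61 = fb ^ 61 = 9a
byte 3: (0c ^ a1) ^ 64 = ad ^ 64 = c9
byte 4: (32 ^ e5) ^ 79 = d7 ^ 79 = ae
byte 5: (22 ^ 79) ^ 3f = 5b ^ 3f = 64
byte 6: (27 ^ de) ^ 20 = f9 ^ 20 = d9
byte 7: (c0 ^ 17) ^ 74 = d7 ^ 74 = a3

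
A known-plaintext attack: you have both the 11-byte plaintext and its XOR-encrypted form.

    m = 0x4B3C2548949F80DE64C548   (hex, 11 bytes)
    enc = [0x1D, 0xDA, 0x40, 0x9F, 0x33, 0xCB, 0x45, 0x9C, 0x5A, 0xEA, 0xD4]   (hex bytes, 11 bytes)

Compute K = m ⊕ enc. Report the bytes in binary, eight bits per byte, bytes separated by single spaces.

01010110 11100110 01100101 11010111 10100111 01010100 11000101 01000010 00111110 00101111 10011100

Since enc = m ⊕ K, XORing both sides with m gives K = m ⊕ enc.
4b xor 1d = 56
3c xor da = e6
25 xor 40 = 65
48 xor 9f = d7
94 xor 33 = a7
9f xor cb = 54
80 xor 45 = c5
de xor 9c = 42
64 xor 5a = 3e
c5 xor ea = 2f
48 xor d4 = 9c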